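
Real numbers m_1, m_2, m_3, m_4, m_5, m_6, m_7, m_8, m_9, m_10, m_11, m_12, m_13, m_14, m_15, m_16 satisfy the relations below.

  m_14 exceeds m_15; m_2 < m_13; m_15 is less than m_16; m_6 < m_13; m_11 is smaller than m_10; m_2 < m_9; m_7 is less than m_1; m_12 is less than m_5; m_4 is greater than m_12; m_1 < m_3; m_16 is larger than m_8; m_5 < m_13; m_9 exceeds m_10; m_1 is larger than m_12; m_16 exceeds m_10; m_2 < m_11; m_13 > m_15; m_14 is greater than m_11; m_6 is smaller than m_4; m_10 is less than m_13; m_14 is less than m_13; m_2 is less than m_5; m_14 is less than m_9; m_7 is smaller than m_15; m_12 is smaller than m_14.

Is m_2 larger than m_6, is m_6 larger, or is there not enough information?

undetermined

Following every chain through m_2: above m_2 we get m_5, m_11, m_10, m_14, m_9, m_16, m_13.
m_6 is not reached, and no chain runs the other way from m_6 to m_2.
So the given relations leave the order of m_2 and m_6 undetermined.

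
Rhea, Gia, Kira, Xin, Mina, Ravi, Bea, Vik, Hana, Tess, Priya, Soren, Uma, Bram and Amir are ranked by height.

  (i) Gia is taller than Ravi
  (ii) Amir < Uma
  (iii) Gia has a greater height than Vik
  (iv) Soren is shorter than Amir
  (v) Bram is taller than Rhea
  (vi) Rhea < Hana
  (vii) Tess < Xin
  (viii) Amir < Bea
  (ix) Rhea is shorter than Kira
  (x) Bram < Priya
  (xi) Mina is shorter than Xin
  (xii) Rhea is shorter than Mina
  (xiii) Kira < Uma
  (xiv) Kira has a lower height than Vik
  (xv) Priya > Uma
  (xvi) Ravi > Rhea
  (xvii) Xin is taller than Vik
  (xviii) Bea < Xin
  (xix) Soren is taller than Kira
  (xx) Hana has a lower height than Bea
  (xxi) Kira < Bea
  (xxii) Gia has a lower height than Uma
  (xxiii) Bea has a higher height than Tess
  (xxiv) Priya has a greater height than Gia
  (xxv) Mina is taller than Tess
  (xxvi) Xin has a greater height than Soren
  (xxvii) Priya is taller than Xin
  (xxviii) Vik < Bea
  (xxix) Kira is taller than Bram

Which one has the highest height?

Priya

Rhea is not greatest since Rhea < Bram; Tess is not greatest since Tess < Mina; Bram is not greatest since Bram < Priya; Mina is not greatest since Mina < Xin; Kira is not greatest since Kira < Soren; Soren is not greatest since Soren < Amir; Hana is not greatest since Hana < Bea; Vik is not greatest since Vik < Gia; Ravi is not greatest since Ravi < Gia; Gia is not greatest since Gia < Priya; Amir is not greatest since Amir < Bea; Bea is not greatest since Bea < Xin; Xin is not greatest since Xin < Priya; Uma is not greatest since Uma < Priya.
Only Priya has nothing above it, so Priya is the highest height.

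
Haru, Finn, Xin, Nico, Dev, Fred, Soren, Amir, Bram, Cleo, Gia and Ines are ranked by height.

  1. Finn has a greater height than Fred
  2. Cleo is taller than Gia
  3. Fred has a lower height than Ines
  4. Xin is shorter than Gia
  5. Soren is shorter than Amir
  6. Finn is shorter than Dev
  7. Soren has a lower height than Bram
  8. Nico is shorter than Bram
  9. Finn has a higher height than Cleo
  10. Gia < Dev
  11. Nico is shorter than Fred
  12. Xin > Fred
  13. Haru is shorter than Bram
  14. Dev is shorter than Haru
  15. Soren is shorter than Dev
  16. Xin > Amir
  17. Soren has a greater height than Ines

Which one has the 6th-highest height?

Chaining the given pairs: Nico < Fred < Ines < Soren < Amir < Xin < Gia < Cleo < Finn < Dev < Haru < Bram.
The 6th largest is Gia.

Gia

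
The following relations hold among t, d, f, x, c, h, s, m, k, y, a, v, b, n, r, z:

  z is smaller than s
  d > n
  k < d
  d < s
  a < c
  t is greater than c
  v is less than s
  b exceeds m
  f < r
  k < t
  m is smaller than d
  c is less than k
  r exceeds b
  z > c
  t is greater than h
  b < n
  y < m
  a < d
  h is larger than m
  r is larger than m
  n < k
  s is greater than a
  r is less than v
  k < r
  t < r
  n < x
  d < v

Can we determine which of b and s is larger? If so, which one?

b < n and n < k give b < k.
With k < r: b < n < k < r.
With r < v: b < n < k < r < v.
Then v < s extends the chain to s.
So s is larger.

s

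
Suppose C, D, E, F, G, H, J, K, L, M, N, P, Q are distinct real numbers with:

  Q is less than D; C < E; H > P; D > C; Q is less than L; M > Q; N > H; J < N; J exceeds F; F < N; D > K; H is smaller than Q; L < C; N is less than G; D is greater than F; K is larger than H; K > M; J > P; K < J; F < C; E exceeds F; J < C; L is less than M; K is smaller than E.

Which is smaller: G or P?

P < H < Q < L < M < K < J < N < G, by transitivity through H, Q, L, M, K, J, N.
So P < G; P is the smaller of the two.

P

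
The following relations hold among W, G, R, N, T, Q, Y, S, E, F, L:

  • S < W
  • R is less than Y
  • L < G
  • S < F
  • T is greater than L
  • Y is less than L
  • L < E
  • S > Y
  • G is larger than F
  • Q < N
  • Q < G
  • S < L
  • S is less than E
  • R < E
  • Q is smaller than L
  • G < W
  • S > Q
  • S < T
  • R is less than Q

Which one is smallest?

Y is not least since R < Y; Q is not least since R < Q; S is not least since Y < S; L is not least since S < L; F is not least since S < F; T is not least since L < T; E is not least since S < E; G is not least since Q < G; N is not least since Q < N; W is not least since S < W.
Only R has nothing below it, so R is the smallest.

R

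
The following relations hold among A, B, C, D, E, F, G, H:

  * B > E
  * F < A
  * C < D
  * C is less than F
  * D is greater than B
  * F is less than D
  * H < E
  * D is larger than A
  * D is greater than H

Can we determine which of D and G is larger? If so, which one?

undetermined

Following every chain through G: nothing is chained to G.
D is not reached, and no chain runs the other way from D to G.
So the given relations leave the order of G and D undetermined.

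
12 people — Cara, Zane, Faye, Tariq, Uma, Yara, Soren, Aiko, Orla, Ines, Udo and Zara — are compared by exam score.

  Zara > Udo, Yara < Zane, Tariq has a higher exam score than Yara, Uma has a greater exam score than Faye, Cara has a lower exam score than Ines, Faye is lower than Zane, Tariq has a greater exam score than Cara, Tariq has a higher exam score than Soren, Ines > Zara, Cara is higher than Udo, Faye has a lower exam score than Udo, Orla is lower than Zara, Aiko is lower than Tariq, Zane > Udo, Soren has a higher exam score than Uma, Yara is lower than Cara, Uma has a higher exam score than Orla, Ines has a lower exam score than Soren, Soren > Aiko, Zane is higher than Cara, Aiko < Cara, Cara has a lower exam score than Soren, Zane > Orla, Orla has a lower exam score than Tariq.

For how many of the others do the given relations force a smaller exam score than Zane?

6

From Zane the given relations immediately reach Faye, Yara, Orla, Udo, Cara.
From those, Aiko — 6 in total.
No other element is forced below Zane by the given relations, so the count is 6.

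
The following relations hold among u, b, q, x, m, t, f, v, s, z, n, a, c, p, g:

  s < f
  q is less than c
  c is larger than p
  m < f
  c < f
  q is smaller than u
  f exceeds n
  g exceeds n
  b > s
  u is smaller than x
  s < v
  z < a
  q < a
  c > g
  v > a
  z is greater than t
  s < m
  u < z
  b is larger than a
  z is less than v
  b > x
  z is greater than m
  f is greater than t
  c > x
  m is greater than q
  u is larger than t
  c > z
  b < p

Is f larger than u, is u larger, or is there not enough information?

f

Following the relations from u: u < z < a < b < p < c < f.
So f is larger.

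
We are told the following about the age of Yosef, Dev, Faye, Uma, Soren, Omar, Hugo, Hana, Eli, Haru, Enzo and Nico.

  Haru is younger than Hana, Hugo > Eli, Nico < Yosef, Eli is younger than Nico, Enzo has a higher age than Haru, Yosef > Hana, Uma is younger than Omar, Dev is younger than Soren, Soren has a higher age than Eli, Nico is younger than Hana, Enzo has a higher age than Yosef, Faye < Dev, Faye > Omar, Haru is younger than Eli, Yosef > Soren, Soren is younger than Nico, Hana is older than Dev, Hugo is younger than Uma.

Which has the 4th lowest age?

Piecing the relations together gives one ordering: Haru < Eli < Hugo < Uma < Omar < Faye < Dev < Soren < Nico < Hana < Yosef < Enzo.
The 4th smallest is Uma.

Uma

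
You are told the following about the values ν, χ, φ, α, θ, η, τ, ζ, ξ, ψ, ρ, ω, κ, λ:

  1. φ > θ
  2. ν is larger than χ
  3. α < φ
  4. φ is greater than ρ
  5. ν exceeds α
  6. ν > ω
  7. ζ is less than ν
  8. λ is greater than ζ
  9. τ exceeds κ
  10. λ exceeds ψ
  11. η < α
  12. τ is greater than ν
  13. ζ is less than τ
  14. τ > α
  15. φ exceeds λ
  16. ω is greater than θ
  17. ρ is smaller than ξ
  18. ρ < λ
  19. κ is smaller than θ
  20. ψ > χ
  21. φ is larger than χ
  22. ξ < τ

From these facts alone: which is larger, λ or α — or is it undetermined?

Following every chain through α: above α we get ν, τ, φ; below α we get η.
λ is not reached, and no chain runs the other way from λ to α.
So the given relations leave the order of α and λ undetermined.

undetermined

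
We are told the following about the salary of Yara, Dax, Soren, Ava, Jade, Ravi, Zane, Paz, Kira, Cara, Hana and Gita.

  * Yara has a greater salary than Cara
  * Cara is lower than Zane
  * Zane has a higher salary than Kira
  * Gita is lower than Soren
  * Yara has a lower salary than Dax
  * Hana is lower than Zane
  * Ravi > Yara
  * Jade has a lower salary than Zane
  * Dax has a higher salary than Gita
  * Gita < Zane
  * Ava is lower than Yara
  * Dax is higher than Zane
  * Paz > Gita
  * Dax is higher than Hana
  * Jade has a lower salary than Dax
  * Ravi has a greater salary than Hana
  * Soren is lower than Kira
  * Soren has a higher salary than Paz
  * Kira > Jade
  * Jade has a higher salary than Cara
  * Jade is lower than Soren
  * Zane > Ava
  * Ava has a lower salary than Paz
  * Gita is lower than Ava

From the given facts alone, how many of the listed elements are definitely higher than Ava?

From Ava the given relations immediately reach Yara, Paz, Zane.
From those, Soren, Ravi, Dax — 6 in total.
From those, Kira — 7 in total.
No other element is forced above Ava by the given relations, so the count is 7.

7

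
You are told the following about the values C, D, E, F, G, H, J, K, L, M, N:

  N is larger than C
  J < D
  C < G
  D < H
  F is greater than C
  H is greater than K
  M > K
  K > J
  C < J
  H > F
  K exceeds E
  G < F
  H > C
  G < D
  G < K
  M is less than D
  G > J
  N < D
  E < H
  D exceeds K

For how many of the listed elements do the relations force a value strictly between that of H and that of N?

1

Chaining upward from N reaches: D.
Chaining downward from H reaches: C, E, J, G, K, M, F, D.
Strictly between N and H are those in both lists: D — 1 element.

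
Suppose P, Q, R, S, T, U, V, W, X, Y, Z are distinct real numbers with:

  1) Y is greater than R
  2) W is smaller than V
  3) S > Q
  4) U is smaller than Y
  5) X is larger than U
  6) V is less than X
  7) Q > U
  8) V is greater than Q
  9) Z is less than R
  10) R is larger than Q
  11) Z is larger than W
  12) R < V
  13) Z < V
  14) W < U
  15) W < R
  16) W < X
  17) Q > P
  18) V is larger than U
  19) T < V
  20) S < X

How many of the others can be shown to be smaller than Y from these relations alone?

6

The elements the relations force below Y are W, U, P, Z, Q, R — no chain reaches any other.
That is 6.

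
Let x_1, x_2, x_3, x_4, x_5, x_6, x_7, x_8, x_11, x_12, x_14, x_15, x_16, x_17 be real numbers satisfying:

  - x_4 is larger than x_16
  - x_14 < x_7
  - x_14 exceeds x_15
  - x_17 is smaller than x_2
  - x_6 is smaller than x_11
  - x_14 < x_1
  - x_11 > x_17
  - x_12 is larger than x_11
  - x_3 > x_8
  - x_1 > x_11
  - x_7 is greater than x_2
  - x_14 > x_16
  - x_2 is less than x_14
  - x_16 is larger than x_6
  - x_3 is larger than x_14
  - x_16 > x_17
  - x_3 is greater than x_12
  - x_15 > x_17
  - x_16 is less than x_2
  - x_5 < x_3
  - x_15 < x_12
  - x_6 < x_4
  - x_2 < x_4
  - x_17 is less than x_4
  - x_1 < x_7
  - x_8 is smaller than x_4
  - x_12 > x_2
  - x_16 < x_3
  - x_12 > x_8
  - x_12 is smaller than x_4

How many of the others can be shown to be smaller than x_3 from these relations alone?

10

Directly below x_3: x_8, x_16, x_14, x_5, x_12.
One step further: x_6, x_17, x_2, x_15, x_11 (10 so far).
No other element is forced below x_3 by the given relations, so the count is 10.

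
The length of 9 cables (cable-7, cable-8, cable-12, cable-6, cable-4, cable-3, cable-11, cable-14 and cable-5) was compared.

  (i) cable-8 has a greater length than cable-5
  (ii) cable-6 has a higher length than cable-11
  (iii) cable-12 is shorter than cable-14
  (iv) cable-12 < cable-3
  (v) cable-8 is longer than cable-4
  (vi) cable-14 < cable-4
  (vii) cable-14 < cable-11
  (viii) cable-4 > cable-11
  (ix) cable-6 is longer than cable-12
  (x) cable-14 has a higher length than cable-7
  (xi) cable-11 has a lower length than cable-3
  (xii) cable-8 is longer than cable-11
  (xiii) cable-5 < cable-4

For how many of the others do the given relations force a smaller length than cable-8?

6

From cable-8 the given relations immediately reach cable-5, cable-11, cable-4.
From those, cable-14 — 4 in total.
From those, cable-12, cable-7 — 6 in total.
Nothing else is reachable below cable-8; 6 in all.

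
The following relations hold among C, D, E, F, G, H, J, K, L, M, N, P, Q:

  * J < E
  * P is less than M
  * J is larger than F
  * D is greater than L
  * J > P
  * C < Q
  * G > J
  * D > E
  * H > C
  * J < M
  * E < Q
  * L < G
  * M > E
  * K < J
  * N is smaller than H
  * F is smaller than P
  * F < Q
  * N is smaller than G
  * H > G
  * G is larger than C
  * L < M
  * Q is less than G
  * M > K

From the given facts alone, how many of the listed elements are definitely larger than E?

The elements the relations force above E are Q, D, G, M, H — no chain reaches any other.
That is 5.

5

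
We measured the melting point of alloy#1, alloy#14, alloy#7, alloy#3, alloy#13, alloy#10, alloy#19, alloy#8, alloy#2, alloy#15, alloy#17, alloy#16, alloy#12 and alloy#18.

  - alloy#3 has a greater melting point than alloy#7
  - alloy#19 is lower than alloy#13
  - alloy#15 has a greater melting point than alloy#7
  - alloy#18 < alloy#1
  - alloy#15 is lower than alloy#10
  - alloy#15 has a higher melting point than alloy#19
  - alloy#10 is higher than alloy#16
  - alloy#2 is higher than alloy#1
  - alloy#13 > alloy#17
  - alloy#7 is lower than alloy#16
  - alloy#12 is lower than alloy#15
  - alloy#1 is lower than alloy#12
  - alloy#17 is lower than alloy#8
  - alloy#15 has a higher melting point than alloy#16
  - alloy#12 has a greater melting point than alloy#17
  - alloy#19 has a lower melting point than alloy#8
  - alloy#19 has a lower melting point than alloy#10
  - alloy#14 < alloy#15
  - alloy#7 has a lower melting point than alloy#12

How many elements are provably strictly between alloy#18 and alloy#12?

The relations place alloy#18 below alloy#12. An element lies strictly between them when it is forced above alloy#18 and also forced below alloy#12.
Above alloy#18: {alloy#1, alloy#15, alloy#2, alloy#10}. Below alloy#12: {alloy#17, alloy#1, alloy#7}.
Intersection: {alloy#1} — 1.

1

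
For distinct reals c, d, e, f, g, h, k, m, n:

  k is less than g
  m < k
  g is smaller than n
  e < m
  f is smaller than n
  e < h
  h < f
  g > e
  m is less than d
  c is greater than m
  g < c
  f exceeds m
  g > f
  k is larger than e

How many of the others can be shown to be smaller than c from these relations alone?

From c the given relations immediately reach m, g.
From those, e, k, f — 5 in total.
From those, h — 6 in total.
Nothing else is reachable below c; 6 in all.

6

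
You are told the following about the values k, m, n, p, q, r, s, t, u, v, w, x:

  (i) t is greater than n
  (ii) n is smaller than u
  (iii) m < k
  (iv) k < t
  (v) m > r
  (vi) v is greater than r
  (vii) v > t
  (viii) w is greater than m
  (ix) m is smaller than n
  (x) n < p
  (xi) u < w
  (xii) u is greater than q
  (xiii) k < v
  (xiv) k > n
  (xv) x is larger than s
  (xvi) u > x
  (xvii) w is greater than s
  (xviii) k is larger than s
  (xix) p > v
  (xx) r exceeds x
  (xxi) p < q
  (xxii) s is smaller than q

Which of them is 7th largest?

k

Chaining the given pairs: s < x < r < m < n < k < t < v < p < q < u < w.
Counting 7 from the largest end gives k.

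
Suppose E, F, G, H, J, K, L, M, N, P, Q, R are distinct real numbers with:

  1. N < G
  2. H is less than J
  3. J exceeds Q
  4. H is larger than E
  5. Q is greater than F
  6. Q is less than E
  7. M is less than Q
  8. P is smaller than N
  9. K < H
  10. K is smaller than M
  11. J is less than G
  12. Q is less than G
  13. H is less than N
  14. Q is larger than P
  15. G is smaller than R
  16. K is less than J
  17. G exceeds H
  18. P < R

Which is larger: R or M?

M < Q and Q < E give M < E.
With E < H: M < Q < E < H.
With H < N: M < Q < E < H < N.
Then N < G extends the chain to G.
With G < R: M < Q < E < H < N < G < R.
So M < R; R is the larger of the two.

R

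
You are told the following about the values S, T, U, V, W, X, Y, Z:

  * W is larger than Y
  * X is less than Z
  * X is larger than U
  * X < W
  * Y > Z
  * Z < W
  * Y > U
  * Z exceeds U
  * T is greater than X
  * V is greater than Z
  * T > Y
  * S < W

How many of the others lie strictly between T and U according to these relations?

3

Chaining upward from U reaches: X, Z, Y, W, V.
Chaining downward from T reaches: X, Z, Y.
Strictly between U and T are those in both lists: X, Z, Y — 3 elements.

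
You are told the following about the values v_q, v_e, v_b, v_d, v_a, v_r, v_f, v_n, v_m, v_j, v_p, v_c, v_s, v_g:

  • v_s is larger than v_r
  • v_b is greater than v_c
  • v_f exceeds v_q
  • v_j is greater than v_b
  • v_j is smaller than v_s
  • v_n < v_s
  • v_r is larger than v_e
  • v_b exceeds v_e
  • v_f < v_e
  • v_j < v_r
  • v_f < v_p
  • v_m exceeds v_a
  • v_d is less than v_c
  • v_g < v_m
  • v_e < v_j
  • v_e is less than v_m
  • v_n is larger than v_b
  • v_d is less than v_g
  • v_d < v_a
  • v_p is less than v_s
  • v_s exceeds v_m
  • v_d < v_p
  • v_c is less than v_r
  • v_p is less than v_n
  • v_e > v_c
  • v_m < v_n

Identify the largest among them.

Chaining downward from v_s: directly below it, v_p, v_j, v_r, v_m, v_n; then v_d, v_f, v_c, v_a, v_e, v_b, v_g; then v_q.
That covers every other element, and nothing is given above v_s, so v_s is the largest.

v_s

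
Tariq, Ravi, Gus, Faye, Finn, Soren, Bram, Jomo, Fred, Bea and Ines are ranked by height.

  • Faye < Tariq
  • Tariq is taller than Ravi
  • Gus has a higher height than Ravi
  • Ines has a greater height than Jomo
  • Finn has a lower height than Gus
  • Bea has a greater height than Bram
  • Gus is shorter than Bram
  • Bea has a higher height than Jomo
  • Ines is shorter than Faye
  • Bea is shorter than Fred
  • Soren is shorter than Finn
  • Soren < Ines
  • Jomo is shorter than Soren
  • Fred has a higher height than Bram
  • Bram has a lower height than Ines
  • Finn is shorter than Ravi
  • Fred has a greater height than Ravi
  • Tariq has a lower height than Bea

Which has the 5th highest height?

Piecing the relations together gives one ordering: Jomo < Soren < Finn < Ravi < Gus < Bram < Ines < Faye < Tariq < Bea < Fred.
The 5th largest is Ines.

Ines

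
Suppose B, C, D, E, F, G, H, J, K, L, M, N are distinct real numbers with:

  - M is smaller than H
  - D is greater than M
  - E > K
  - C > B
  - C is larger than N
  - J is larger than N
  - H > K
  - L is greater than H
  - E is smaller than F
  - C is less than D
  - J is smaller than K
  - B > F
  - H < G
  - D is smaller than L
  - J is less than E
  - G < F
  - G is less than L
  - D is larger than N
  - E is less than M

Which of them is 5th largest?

The consecutive relations fix a unique order: N < J < K < E < M < H < G < F < B < C < D < L.
Counting 5 from the largest end gives F.

F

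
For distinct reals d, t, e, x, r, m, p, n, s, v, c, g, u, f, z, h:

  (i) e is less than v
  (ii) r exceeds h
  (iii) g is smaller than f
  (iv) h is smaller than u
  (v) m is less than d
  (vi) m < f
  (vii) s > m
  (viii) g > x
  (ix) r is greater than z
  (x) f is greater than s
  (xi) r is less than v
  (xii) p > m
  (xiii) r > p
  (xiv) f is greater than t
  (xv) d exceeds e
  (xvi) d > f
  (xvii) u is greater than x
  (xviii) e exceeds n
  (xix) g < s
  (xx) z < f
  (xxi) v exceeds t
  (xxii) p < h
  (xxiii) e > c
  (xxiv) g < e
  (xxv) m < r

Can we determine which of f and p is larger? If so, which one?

Following every chain through p: above p we get h, r, v, u; below p we get m.
f is not reached, and no chain runs the other way from f to p.
So the given relations leave the order of p and f undetermined.

undetermined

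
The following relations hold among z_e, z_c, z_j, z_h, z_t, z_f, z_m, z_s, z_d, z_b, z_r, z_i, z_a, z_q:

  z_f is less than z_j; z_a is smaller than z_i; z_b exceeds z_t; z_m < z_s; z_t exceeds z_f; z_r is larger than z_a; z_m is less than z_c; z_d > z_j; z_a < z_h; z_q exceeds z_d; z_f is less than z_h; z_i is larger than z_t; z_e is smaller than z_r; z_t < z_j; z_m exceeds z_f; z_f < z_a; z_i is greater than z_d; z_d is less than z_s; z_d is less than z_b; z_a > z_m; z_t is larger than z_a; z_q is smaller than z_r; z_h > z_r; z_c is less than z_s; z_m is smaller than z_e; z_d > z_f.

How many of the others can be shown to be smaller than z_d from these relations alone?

5

The elements the relations force below z_d are z_f, z_m, z_a, z_t, z_j — no chain reaches any other.
That is 5.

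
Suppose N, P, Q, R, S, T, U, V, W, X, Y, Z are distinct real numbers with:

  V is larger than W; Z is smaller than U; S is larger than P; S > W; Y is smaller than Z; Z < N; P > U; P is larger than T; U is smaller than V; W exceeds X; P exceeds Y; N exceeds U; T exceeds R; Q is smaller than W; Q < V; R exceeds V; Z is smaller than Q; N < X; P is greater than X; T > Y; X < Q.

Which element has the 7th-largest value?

Q

Piecing the relations together gives one ordering: Y < Z < U < N < X < Q < W < V < R < T < P < S.
The 7th largest is Q.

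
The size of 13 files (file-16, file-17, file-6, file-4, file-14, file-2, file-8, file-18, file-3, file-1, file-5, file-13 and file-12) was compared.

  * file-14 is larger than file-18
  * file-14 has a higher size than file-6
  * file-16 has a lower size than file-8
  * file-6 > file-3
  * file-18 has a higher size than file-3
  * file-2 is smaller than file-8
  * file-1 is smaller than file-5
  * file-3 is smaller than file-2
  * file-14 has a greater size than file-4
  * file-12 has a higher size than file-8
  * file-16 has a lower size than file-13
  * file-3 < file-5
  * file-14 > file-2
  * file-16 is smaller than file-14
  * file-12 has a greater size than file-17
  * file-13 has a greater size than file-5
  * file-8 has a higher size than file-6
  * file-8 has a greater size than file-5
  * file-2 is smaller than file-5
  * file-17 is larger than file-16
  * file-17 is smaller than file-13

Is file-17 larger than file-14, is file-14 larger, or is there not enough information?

Following every chain through file-14: below file-14 we get file-3, file-2, file-18, file-6, file-16, file-4.
file-17 is not reached, and no chain runs the other way from file-17 to file-14.
So the given relations leave the order of file-14 and file-17 undetermined.

undetermined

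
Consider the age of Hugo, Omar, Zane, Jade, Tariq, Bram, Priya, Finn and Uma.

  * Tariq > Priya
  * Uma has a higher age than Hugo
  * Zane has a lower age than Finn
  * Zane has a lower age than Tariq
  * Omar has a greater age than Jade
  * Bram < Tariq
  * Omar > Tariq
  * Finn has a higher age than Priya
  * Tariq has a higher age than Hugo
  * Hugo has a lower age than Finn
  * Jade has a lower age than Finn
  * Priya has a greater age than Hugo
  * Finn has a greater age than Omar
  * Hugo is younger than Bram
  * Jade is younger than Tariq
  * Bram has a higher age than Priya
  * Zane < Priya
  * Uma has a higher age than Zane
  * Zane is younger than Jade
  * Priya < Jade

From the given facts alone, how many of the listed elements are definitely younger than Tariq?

From Tariq the given relations immediately reach Zane, Hugo, Priya, Bram, Jade.
Nothing else is reachable below Tariq; 5 in all.

5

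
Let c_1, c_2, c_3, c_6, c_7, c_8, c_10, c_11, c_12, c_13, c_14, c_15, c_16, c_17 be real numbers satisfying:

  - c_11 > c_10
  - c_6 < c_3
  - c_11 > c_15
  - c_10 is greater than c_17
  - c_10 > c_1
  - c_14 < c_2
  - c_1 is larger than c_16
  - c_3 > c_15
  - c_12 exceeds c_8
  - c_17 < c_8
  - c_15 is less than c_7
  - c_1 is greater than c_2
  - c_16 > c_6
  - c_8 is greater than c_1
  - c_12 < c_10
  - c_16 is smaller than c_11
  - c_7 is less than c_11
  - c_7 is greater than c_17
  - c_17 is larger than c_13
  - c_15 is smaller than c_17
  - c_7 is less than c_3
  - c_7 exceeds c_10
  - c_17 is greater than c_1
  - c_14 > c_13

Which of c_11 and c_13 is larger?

c_13 < c_14 and c_14 < c_2 give c_13 < c_2.
Then c_2 < c_1 extends the chain to c_1.
Then c_1 < c_17 extends the chain to c_17.
Then c_17 < c_8 extends the chain to c_8.
With c_8 < c_12: c_13 < c_14 < c_2 < c_1 < c_17 < c_8 < c_12.
Then c_12 < c_10 extends the chain to c_10.
With c_10 < c_7: c_13 < c_14 < c_2 < c_1 < c_17 < c_8 < c_12 < c_10 < c_7.
Then c_7 < c_11 extends the chain to c_11.
So c_13 < c_11; c_11 is the larger of the two.

c_11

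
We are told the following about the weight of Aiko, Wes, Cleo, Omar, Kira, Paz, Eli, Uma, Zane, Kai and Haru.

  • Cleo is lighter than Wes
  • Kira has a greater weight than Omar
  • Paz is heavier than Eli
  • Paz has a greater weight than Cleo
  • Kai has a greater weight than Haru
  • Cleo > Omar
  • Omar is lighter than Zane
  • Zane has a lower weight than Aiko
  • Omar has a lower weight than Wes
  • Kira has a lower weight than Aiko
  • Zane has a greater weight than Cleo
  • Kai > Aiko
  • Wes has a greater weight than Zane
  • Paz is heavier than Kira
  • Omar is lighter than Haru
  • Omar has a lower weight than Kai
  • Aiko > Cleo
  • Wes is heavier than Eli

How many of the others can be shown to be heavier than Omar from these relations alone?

8

Directly above Omar: Cleo, Haru, Kira, Zane, Kai, Wes.
One step further: Paz, Aiko (8 so far).
No other element is forced above Omar by the given relations, so the count is 8.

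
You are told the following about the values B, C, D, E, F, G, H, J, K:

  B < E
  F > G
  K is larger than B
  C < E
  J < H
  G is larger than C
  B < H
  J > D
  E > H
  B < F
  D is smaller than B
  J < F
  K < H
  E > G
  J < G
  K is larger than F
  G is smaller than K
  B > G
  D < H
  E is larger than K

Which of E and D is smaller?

Link the given pairs in sequence: D < J; J < G; G < B; B < F; F < K; K < H; H < E.
Together: D < J < G < B < F < K < H < E.
So D < E; D is the smaller of the two.

D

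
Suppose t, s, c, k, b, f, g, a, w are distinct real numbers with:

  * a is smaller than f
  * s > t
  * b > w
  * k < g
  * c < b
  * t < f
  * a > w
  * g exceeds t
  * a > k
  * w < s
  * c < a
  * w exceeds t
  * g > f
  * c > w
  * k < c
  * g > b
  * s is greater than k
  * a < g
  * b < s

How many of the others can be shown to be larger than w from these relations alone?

Directly above w: c, b, s, a.
One step further: f, g (6 so far).
Nothing else is reachable above w; 6 in all.

6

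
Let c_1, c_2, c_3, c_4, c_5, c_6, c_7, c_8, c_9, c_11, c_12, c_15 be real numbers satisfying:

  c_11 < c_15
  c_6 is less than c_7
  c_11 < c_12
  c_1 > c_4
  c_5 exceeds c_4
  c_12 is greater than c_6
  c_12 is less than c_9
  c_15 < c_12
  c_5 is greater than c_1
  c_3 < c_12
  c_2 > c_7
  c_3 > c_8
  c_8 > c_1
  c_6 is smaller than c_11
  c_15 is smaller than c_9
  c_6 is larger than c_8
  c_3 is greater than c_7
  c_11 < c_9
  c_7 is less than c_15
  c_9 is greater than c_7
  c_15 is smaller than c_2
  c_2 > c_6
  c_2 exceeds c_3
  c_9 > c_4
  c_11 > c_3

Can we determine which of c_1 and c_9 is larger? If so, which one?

c_1 < c_8 < c_6 < c_7 < c_3 < c_11 < c_15 < c_12 < c_9, by transitivity through c_8, c_6, c_7, c_3, c_11, c_15, c_12.
So c_9 is larger.

c_9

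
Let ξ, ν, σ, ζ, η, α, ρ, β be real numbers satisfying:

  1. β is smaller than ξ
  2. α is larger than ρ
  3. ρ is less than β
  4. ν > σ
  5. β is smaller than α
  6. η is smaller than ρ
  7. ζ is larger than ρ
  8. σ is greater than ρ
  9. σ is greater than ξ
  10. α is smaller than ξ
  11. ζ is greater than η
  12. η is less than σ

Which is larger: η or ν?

η < ρ and ρ < β give η < β.
Then β < α extends the chain to α.
With α < ξ: η < ρ < β < α < ξ.
With ξ < σ: η < ρ < β < α < ξ < σ.
Then σ < ν extends the chain to ν.
So η < ν; ν is the larger of the two.

ν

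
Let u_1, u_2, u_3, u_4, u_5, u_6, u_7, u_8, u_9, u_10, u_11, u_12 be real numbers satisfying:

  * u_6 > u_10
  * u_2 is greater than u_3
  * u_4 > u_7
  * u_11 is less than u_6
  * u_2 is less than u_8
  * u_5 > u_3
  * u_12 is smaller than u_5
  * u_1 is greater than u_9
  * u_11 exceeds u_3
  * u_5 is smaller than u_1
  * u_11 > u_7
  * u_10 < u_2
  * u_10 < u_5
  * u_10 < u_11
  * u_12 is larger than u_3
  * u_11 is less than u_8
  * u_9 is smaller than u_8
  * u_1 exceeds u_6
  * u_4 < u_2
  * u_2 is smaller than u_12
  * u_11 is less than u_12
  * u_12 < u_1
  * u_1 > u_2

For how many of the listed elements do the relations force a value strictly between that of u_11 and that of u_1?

3

The relations place u_11 below u_1. An element lies strictly between them when it is forced above u_11 and also forced below u_1.
Above u_11: {u_6, u_12, u_8, u_5}. Below u_1: {u_10, u_7, u_3, u_4, u_2, u_6, u_12, u_9, u_5}.
Intersection: {u_6, u_12, u_5} — 3.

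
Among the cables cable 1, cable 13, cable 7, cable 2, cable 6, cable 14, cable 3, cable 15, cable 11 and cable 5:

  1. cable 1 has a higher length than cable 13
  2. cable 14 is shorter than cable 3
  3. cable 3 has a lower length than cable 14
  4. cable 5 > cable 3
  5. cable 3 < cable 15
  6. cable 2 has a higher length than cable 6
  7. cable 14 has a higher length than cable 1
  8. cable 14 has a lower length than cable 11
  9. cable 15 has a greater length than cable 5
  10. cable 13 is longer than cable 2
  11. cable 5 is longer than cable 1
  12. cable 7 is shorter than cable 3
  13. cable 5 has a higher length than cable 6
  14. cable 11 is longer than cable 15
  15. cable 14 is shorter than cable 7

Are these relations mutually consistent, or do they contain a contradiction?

Chaining the given relations yields cable 14 < cable 7 < cable 3, so cable 14 < cable 3. But one relation states cable 3 < cable 14. These cannot both hold.

inconsistent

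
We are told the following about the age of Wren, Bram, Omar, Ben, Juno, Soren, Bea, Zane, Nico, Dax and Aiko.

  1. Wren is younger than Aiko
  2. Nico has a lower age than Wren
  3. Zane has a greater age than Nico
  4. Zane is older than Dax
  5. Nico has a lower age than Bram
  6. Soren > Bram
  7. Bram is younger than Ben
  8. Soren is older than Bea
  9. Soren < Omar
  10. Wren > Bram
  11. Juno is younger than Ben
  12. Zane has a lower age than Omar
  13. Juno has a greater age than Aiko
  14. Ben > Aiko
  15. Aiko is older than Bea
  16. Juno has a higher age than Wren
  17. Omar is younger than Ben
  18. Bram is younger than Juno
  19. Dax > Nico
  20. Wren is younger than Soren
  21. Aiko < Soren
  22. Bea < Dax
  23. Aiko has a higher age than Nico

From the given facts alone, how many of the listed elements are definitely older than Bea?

7

From Bea the given relations immediately reach Aiko, Dax, Soren.
From those, Zane, Omar, Juno, Ben — 7 in total.
Nothing else is reachable above Bea; 7 in all.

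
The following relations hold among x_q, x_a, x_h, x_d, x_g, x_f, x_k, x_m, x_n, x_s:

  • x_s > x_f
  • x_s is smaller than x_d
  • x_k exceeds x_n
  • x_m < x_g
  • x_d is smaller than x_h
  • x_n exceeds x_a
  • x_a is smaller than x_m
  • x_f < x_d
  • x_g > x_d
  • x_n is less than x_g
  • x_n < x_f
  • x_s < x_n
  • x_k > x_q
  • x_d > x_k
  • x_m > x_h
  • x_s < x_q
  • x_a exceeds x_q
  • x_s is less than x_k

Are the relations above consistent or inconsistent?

inconsistent

Chaining the given relations yields x_f < x_s < x_q < x_a < x_n, so x_f < x_n. But one relation states x_n < x_f. These cannot both hold.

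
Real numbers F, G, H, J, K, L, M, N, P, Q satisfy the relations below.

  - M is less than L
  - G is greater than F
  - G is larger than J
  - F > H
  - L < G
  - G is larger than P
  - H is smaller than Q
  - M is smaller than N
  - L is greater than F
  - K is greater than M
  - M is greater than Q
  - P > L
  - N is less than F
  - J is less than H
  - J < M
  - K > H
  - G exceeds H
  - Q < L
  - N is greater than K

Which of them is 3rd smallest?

Chaining the given pairs: J < H < Q < M < K < N < F < L < P < G.
The 3rd smallest is Q.

Q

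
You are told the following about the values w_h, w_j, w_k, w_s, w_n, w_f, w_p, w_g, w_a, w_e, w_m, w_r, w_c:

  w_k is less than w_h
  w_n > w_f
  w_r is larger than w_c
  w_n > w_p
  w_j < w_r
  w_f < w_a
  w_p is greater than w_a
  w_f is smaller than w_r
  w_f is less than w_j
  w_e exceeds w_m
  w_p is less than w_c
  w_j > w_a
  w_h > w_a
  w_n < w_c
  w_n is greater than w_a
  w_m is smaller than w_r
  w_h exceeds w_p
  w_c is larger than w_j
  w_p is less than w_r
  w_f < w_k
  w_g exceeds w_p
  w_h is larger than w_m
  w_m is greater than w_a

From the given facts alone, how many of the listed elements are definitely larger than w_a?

The elements the relations force above w_a are w_j, w_p, w_m, w_n, w_c, w_r, w_g, w_h, w_e — no chain reaches any other.
That is 9.

9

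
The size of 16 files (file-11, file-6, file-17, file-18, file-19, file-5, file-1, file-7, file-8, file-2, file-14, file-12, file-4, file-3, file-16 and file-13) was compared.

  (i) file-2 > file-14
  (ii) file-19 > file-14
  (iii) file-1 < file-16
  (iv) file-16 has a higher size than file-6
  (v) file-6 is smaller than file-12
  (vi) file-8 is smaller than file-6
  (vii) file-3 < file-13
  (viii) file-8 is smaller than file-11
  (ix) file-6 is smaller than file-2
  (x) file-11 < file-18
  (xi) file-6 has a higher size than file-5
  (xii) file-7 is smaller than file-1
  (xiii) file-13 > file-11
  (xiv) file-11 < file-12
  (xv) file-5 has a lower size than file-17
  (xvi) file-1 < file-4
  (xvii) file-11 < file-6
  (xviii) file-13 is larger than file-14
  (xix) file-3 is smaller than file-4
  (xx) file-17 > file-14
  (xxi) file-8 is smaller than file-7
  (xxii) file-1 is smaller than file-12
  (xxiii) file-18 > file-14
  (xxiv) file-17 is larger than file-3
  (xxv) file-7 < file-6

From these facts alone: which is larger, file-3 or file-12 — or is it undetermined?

Following every chain through file-3: above file-3 we get file-4, file-13, file-17.
file-12 is not reached, and no chain runs the other way from file-12 to file-3.
So the given relations leave the order of file-3 and file-12 undetermined.

undetermined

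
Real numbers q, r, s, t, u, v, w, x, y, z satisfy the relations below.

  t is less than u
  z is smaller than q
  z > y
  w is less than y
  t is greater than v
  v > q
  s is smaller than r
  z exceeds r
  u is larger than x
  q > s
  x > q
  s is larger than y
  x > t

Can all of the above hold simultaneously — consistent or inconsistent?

consistent

Every relation is compatible with w < y < s < r < z < q < v < t < x < u; the set is consistent.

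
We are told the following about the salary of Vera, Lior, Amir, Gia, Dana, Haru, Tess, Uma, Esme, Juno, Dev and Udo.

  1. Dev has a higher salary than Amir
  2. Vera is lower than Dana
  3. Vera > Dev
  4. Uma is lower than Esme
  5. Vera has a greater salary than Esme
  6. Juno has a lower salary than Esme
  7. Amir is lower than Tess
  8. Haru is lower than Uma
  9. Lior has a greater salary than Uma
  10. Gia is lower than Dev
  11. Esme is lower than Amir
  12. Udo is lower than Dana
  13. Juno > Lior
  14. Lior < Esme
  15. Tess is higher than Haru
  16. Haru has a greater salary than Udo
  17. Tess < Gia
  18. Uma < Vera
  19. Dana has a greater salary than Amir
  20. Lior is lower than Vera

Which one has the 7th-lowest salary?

The consecutive relations fix a unique order: Udo < Haru < Uma < Lior < Juno < Esme < Amir < Tess < Gia < Dev < Vera < Dana.
Counting 7 from the smallest end gives Amir.

Amir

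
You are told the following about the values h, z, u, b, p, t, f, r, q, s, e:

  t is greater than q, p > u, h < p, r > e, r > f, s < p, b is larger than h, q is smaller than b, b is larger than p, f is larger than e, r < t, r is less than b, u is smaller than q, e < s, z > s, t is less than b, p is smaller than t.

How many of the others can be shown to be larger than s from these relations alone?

4

Directly above s: z, p.
One step further: t, b (4 so far).
Nothing else is reachable above s; 4 in all.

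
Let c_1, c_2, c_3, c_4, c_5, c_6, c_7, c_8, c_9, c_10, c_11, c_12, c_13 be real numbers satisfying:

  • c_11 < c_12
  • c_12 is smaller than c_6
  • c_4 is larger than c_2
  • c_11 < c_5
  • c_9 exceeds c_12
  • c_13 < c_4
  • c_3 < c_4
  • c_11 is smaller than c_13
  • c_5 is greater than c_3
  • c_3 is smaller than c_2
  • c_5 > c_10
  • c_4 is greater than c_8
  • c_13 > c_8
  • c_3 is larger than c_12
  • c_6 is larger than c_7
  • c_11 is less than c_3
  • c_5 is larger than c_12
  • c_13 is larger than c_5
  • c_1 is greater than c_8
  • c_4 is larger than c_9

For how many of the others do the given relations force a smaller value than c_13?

6

From c_13 the given relations immediately reach c_11, c_5, c_8.
From those, c_12, c_3, c_10 — 6 in total.
No other element is forced below c_13 by the given relations, so the count is 6.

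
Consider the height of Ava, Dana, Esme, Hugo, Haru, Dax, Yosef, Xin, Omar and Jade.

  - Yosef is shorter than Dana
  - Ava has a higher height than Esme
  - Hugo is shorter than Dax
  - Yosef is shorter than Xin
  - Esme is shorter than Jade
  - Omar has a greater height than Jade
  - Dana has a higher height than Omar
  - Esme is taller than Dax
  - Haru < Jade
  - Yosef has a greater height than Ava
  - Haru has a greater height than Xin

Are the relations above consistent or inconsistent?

The single ordering Hugo < Dax < Esme < Ava < Yosef < Xin < Haru < Jade < Omar < Dana satisfies every listed relation, so no contradiction arises.

consistent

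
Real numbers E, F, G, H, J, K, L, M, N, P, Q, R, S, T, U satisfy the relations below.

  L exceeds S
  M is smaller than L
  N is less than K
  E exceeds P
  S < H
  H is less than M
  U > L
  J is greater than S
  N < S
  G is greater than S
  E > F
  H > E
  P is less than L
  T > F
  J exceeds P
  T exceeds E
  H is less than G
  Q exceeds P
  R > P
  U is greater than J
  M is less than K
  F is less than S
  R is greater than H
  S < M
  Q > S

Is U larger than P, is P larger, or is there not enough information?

U

P < E and E < H give P < H.
Then H < M extends the chain to M.
With M < L: P < E < H < M < L.
With L < U: P < E < H < M < L < U.
So U is larger.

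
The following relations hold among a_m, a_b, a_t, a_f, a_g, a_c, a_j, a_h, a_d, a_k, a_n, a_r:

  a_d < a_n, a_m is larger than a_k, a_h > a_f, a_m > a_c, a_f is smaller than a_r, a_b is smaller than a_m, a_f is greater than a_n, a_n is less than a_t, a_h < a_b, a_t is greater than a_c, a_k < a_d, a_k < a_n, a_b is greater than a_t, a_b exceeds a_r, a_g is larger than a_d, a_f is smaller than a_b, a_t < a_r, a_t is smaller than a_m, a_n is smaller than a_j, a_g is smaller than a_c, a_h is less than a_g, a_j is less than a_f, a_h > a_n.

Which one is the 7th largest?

Chaining the given pairs: a_k < a_d < a_n < a_j < a_f < a_h < a_g < a_c < a_t < a_r < a_b < a_m.
The 7th largest is a_h.

a_h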